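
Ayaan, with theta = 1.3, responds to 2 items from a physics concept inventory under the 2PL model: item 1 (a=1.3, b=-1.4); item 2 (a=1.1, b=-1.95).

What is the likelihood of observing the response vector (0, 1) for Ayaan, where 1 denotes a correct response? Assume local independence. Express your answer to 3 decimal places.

P(theta) = 1 / (1 + exp(−a(theta − b)))
P_1 = 1/(1+e^{-3.5100}) = 0.9710
P_2 = 1/(1+e^{-3.5750}) = 0.9727
L = (1−P_1) × P_2 = 0.0290 × 0.9727 = 0.02824

0.028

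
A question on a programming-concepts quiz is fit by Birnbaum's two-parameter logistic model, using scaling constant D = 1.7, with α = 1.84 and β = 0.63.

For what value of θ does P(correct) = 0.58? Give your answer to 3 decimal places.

P(θ) = 1 / (1 + exp(−D·α(θ − β)))
logit = ln(0.5800/0.4200) = 0.3228
θ = β + logit/(1.7·α) = 0.63 + 0.3228/3.1280 = 0.7332

0.733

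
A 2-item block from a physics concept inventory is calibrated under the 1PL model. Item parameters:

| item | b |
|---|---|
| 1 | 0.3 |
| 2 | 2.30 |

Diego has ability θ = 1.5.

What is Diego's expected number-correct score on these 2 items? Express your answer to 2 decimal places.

1.08

P(θ) = 1 / (1 + exp(−(θ − b)))
P_1 = 1/(1+e^{-1.2000}) = 0.7685
P_2 = 1/(1+e^{0.8000}) = 0.3100
E[score] = 0.7685 + 0.3100 = 1.0786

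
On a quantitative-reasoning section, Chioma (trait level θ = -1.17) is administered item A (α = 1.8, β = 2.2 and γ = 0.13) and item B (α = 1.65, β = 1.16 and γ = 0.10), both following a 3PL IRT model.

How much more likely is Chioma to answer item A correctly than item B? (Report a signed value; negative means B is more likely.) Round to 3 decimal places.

P(θ) = γ + (1 − γ) · 1 / (1 + exp(−α(θ − β)))
P_A = 0.1320
P_B = 0.1189
P_A − P_B = 0.0132

0.013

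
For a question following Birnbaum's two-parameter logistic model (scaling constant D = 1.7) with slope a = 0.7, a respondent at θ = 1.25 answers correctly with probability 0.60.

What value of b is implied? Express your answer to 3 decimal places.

0.909

P(θ) = 1 / (1 + exp(−D·a(θ − b)))
logit(0.60) = ln(0.60/0.40) = 0.4055
b = θ − logit/(1.7·a) = 1.25 − 0.4055/1.1900 = 0.9093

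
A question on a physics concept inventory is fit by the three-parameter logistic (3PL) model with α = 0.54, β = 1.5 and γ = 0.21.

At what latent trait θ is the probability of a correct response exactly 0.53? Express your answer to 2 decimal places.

P(θ) = γ + (1 − γ) · 1 / (1 + exp(−α(θ − β)))
Remove guessing floor: (0.53 − 0.21)/(1 − 0.21) = 0.4051
logit = ln(0.4051/0.5949) = -0.3844
θ = β + logit/(α) = 1.5 + (-0.3844)/0.5400 = 0.7881

0.79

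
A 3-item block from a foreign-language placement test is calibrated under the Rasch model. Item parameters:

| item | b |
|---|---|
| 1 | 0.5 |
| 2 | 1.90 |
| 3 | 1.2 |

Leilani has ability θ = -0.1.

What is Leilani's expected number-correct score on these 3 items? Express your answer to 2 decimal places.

P(θ) = 1 / (1 + exp(−(θ − b)))
P_1 = 1/(1+e^{0.6000}) = 0.3543
P_2 = 1/(1+e^{2.0000}) = 0.1192
P_3 = 1/(1+e^{1.3000}) = 0.2142
E[score] = 0.3543 + 0.1192 + 0.2142 = 0.6877

0.69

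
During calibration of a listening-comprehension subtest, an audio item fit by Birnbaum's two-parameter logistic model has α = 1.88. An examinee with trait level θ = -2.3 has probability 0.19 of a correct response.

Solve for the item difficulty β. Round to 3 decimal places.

P(θ) = 1 / (1 + exp(−α(θ − β)))
logit(0.19) = ln(0.19/0.81) = -1.4500
β = θ − logit/(α) = -2.3 − (-1.4500)/1.8800 = -1.5287

-1.529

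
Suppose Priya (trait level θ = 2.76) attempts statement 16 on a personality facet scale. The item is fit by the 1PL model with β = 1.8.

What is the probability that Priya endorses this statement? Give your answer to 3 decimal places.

P(θ) = 1 / (1 + exp(−(θ − β)))
Exponent: (2.76 − 1.8) = 0.9600
1/(1 + e^{-0.9600}) = 0.7231
P = 0.7231

0.723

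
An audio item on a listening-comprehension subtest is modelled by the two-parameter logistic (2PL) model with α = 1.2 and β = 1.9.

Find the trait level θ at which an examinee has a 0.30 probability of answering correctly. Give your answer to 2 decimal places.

P(θ) = 1 / (1 + exp(−α(θ − β)))
logit = ln(0.3000/0.7000) = -0.8473
θ = β + logit/(α) = 1.9 + (-0.8473)/1.2000 = 1.1939

1.19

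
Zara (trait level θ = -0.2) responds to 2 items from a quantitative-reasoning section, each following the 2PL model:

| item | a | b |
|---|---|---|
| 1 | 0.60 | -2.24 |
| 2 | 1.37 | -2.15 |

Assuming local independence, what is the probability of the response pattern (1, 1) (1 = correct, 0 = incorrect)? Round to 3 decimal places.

0.723

P(θ) = 1 / (1 + exp(−a(θ − b)))
P_1 = 1/(1+e^{-1.2240}) = 0.7728
P_2 = 1/(1+e^{-2.6715}) = 0.9353
L = P_1 × P_2 = 0.7728 × 0.9353 = 0.72279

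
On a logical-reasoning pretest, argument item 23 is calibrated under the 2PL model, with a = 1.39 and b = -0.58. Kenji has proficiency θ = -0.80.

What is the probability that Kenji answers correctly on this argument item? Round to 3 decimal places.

0.424

P(θ) = 1 / (1 + exp(−a(θ − b)))
Exponent: 1.39 × (-0.80 − (-0.58)) = -0.3058
1/(1 + e^{0.3058}) = 0.4241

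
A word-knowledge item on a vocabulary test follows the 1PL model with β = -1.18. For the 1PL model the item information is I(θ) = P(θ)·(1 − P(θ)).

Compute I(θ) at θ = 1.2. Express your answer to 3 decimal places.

0.078

P = 1/(1+e^{-2.3800}) = 0.9153
P(1−P) = 0.9153 × 0.0847 = 0.0775
I = P(1−P) = 0.07753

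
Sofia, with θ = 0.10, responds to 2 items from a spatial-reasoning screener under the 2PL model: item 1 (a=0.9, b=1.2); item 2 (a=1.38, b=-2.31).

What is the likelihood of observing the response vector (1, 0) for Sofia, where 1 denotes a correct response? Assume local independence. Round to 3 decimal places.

P(θ) = 1 / (1 + exp(−a(θ − b)))
P_1 = 1/(1+e^{0.9900}) = 0.2709
P_2 = 1/(1+e^{-3.3258}) = 0.9653
L = P_1 × (1−P_2) = 0.2709 × 0.0347 = 0.00940

0.009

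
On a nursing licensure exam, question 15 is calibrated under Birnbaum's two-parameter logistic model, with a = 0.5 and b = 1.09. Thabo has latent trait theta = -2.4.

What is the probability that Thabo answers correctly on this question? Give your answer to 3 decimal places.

0.149

P(theta) = 1 / (1 + exp(−a(theta − b)))
Exponent: 0.5 × (-2.4 − 1.09) = -1.7450
1/(1 + e^{1.7450}) = 0.1487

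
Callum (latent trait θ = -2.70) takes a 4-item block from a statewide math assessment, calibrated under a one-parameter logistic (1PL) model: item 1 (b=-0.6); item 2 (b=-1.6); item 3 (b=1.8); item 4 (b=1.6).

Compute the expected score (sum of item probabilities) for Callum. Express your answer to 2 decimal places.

P(θ) = 1 / (1 + exp(−(θ − b)))
P_1 = 1/(1+e^{2.1000}) = 0.1091
P_2 = 1/(1+e^{1.1000}) = 0.2497
P_3 = 1/(1+e^{4.5000}) = 0.0110
P_4 = 1/(1+e^{4.3000}) = 0.0134
E[score] = 0.1091 + 0.2497 + 0.0110 + 0.0134 = 0.3832

0.38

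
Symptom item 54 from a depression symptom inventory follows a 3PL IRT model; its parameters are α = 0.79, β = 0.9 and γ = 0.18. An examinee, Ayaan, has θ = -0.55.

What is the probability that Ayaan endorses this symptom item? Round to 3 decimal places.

P(θ) = γ + (1 − γ) · 1 / (1 + exp(−α(θ − β)))
Exponent: 0.79 × (-0.55 − 0.9) = -1.1455
1/(1 + e^{1.1455}) = 0.2413
P = 0.18 + 0.82 × 0.2413 = 0.3779

0.378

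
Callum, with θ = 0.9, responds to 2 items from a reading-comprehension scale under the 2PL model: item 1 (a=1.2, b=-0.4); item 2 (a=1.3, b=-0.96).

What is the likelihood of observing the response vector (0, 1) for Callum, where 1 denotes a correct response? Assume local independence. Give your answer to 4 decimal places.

0.1594

P(θ) = 1 / (1 + exp(−a(θ − b)))
P_1 = 1/(1+e^{-1.5600}) = 0.8264
P_2 = 1/(1+e^{-2.4180}) = 0.9182
L = (1−P_1) × P_2 = 0.1736 × 0.9182 = 0.15944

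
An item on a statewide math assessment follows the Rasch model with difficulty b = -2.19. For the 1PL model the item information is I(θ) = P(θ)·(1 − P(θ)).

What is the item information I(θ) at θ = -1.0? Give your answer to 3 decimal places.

0.179

P = 1/(1+e^{-1.1900}) = 0.7667
P(1−P) = 0.7667 × 0.2333 = 0.1788
I = P(1−P) = 0.17885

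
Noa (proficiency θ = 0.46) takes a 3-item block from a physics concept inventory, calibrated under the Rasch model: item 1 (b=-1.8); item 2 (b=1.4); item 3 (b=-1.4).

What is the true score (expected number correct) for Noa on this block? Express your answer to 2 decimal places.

P(θ) = 1 / (1 + exp(−(θ − b)))
P_1 = 1/(1+e^{-2.2600}) = 0.9055
P_2 = 1/(1+e^{0.9400}) = 0.2809
P_3 = 1/(1+e^{-1.8600}) = 0.8653
E[score] = 0.9055 + 0.2809 + 0.8653 = 2.0517

2.05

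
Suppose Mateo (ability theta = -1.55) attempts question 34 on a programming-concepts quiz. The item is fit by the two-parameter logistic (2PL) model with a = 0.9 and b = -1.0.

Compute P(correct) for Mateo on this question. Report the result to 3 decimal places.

P(theta) = 1 / (1 + exp(−a(theta − b)))
Exponent: 0.9 × (-1.55 − (-1.0)) = -0.4950
1/(1 + e^{0.4950}) = 0.3787

0.379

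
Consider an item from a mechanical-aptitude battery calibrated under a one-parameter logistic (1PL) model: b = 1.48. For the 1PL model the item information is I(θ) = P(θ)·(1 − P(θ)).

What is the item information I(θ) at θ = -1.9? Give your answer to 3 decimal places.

0.032

P = 1/(1+e^{3.3800}) = 0.0329
P(1−P) = 0.0329 × 0.9671 = 0.0318
I = P(1−P) = 0.03184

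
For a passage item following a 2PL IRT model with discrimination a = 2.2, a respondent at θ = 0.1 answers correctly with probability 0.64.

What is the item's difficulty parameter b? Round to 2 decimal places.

-0.16

P(θ) = 1 / (1 + exp(−a(θ − b)))
logit(0.64) = ln(0.64/0.36) = 0.5754
b = θ − logit/(a) = 0.1 − 0.5754/2.2000 = -0.1615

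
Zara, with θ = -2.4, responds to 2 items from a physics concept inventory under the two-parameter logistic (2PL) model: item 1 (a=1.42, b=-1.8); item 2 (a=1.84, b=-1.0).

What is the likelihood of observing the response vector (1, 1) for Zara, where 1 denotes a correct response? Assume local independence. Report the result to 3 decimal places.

P(θ) = 1 / (1 + exp(−a(θ − b)))
P_1 = 1/(1+e^{0.8520}) = 0.2990
P_2 = 1/(1+e^{2.5760}) = 0.0707
L = P_1 × P_2 = 0.2990 × 0.0707 = 0.02114

0.021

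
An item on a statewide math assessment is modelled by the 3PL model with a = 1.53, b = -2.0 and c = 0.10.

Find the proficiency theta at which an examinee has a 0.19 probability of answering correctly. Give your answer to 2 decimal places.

P(theta) = c + (1 − c) · 1 / (1 + exp(−a(theta − b)))
Remove guessing floor: (0.19 − 0.10)/(1 − 0.10) = 0.1000
logit = ln(0.1000/0.9000) = -2.1972
theta = b + logit/(a) = -2.0 + (-2.1972)/1.5300 = -3.4361

-3.44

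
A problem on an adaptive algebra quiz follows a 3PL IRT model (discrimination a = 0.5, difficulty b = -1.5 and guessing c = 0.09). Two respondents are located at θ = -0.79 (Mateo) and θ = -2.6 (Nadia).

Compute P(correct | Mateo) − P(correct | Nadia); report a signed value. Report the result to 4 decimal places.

P(θ) = c + (1 − c) · 1 / (1 + exp(−a(θ − b)))
P(Mateo) = 0.6249  [exponent 0.3550]
P(Nadia) = 0.4229  [exponent -0.5500]
Difference = 0.6249 − 0.4229 = 0.2020

0.2020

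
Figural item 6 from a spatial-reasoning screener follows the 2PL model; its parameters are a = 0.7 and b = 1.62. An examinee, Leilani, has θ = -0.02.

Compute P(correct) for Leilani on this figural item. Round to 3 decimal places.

P(θ) = 1 / (1 + exp(−a(θ − b)))
Exponent: 0.7 × (-0.02 − 1.62) = -1.1480
1/(1 + e^{1.1480}) = 0.2409

0.241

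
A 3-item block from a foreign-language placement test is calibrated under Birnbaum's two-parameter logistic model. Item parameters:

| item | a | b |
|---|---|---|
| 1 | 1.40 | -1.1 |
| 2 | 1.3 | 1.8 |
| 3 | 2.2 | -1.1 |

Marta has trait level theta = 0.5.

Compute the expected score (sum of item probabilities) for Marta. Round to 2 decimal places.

2.03

P(theta) = 1 / (1 + exp(−a(theta − b)))
P_1 = 1/(1+e^{-2.2400}) = 0.9038
P_2 = 1/(1+e^{1.6900}) = 0.1558
P_3 = 1/(1+e^{-3.5200}) = 0.9713
E[score] = 0.9038 + 0.1558 + 0.9713 = 2.0308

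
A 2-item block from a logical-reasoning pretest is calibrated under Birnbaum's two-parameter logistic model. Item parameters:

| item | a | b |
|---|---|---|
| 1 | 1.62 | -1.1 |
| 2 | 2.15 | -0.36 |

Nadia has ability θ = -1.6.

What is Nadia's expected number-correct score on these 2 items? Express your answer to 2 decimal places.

P(θ) = 1 / (1 + exp(−a(θ − b)))
P_1 = 1/(1+e^{0.8100}) = 0.3079
P_2 = 1/(1+e^{2.6660}) = 0.0650
E[score] = 0.3079 + 0.0650 = 0.3729

0.37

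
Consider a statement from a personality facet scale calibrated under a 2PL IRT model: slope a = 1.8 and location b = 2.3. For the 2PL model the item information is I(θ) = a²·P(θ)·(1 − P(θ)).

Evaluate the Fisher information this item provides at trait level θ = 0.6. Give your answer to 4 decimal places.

P = 1/(1+e^{3.0600}) = 0.0448
P(1−P) = 0.0448 × 0.9552 = 0.0428
I = a² × P(1−P) = 1.8² × 0.0428 = 0.13861

0.1386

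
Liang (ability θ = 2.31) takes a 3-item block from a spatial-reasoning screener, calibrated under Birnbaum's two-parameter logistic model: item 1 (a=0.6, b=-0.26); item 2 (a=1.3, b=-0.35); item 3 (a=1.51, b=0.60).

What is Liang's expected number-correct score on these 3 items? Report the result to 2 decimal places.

P(θ) = 1 / (1 + exp(−a(θ − b)))
P_1 = 1/(1+e^{-1.5420}) = 0.8238
P_2 = 1/(1+e^{-3.4580}) = 0.9695
P_3 = 1/(1+e^{-2.5821}) = 0.9297
E[score] = 0.8238 + 0.9695 + 0.9297 = 2.7229

2.72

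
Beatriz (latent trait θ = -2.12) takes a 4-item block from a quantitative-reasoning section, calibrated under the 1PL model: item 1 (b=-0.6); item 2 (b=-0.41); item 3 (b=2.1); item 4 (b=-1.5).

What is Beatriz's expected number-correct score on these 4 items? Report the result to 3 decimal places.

0.697

P(θ) = 1 / (1 + exp(−(θ − b)))
P_1 = 1/(1+e^{1.5200}) = 0.1795
P_2 = 1/(1+e^{1.7100}) = 0.1532
P_3 = 1/(1+e^{4.2200}) = 0.0145
P_4 = 1/(1+e^{0.6200}) = 0.3498
E[score] = 0.1795 + 0.1532 + 0.0145 + 0.3498 = 0.6969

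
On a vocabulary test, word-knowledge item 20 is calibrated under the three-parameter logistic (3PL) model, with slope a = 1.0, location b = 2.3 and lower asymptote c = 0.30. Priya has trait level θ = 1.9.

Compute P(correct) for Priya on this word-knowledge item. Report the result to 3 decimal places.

0.581

P(θ) = c + (1 − c) · 1 / (1 + exp(−a(θ − b)))
Exponent: 1.0 × (1.9 − 2.3) = -0.4000
1/(1 + e^{0.4000}) = 0.4013
P = 0.30 + 0.70 × 0.4013 = 0.5809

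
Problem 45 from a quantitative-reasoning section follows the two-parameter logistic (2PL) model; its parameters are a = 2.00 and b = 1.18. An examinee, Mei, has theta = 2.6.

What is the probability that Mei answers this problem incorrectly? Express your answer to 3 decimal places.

0.055

P(theta) = 1 / (1 + exp(−a(theta − b)))
Exponent: 2.00 × (2.6 − 1.18) = 2.8400
1/(1 + e^{-2.8400}) = 0.9448
P(incorrect) = 1 − 0.9448 = 0.0552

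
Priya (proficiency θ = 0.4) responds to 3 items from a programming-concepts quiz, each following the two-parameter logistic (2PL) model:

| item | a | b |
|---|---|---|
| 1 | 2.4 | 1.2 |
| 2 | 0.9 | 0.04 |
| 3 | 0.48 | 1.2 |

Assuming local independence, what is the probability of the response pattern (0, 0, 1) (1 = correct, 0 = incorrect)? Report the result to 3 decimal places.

0.148

P(θ) = 1 / (1 + exp(−a(θ − b)))
P_1 = 1/(1+e^{1.9200}) = 0.1279
P_2 = 1/(1+e^{-0.3240}) = 0.5803
P_3 = 1/(1+e^{0.3840}) = 0.4052
L = (1−P_1) × (1−P_2) × P_3 = 0.8721 × 0.4197 × 0.4052 = 0.14830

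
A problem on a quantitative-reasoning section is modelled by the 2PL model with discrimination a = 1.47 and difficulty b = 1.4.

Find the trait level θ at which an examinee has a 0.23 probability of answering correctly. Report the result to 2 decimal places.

0.58

P(θ) = 1 / (1 + exp(−a(θ − b)))
logit = ln(0.2300/0.7700) = -1.2083
θ = b + logit/(a) = 1.4 + (-1.2083)/1.4700 = 0.5780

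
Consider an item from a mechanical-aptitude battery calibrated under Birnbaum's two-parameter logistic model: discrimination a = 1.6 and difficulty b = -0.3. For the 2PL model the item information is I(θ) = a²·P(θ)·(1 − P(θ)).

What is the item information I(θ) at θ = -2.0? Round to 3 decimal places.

0.148

P = 1/(1+e^{2.7200}) = 0.0618
P(1−P) = 0.0618 × 0.9382 = 0.0580
I = a² × P(1−P) = 1.6² × 0.0580 = 0.14844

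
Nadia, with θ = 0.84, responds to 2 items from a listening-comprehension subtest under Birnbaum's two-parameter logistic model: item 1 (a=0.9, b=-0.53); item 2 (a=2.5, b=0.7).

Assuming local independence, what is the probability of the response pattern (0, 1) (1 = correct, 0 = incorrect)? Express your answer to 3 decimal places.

0.132

P(θ) = 1 / (1 + exp(−a(θ − b)))
P_1 = 1/(1+e^{-1.2330}) = 0.7743
P_2 = 1/(1+e^{-0.3500}) = 0.5866
L = (1−P_1) × P_2 = 0.2257 × 0.5866 = 0.13237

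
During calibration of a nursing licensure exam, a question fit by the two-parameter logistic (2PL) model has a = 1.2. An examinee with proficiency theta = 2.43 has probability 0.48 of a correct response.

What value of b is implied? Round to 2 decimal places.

2.50

P(theta) = 1 / (1 + exp(−a(theta − b)))
logit(0.48) = ln(0.48/0.52) = -0.0800
b = theta − logit/(a) = 2.43 − (-0.0800)/1.2000 = 2.4967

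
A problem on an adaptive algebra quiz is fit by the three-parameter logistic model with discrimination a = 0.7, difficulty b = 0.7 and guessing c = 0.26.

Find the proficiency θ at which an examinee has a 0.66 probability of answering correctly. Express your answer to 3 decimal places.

0.932

P(θ) = c + (1 − c) · 1 / (1 + exp(−a(θ − b)))
Remove guessing floor: (0.66 − 0.26)/(1 − 0.26) = 0.5405
logit = ln(0.5405/0.4595) = 0.1625
θ = b + logit/(a) = 0.7 + 0.1625/0.7000 = 0.9322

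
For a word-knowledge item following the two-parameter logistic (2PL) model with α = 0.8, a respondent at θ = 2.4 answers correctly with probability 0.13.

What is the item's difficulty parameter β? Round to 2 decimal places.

P(θ) = 1 / (1 + exp(−α(θ − β)))
logit(0.13) = ln(0.13/0.87) = -1.9010
β = θ − logit/(α) = 2.4 − (-1.9010)/0.8000 = 4.7762

4.78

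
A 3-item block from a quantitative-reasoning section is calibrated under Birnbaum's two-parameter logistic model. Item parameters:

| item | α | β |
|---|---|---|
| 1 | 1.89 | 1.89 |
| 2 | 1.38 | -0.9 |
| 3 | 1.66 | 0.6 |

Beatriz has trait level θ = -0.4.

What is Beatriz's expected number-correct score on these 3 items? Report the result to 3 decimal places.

0.839

P(θ) = 1 / (1 + exp(−α(θ − β)))
P_1 = 1/(1+e^{4.3281}) = 0.0130
P_2 = 1/(1+e^{-0.6900}) = 0.6660
P_3 = 1/(1+e^{1.6600}) = 0.1598
E[score] = 0.0130 + 0.6660 + 0.1598 = 0.8387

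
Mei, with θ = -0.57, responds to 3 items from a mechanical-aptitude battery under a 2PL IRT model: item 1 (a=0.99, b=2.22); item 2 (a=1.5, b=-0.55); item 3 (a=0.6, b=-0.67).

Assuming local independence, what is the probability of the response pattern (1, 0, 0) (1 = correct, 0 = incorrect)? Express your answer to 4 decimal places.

0.0146

P(θ) = 1 / (1 + exp(−a(θ − b)))
P_1 = 1/(1+e^{2.7621}) = 0.0594
P_2 = 1/(1+e^{0.0300}) = 0.4925
P_3 = 1/(1+e^{-0.0600}) = 0.5150
L = P_1 × (1−P_2) × (1−P_3) = 0.0594 × 0.5075 × 0.4850 = 0.01462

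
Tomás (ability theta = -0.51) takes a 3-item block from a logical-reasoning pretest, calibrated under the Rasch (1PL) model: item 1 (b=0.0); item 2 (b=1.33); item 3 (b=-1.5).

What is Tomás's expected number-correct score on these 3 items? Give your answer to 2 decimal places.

1.24

P(theta) = 1 / (1 + exp(−(theta − b)))
P_1 = 1/(1+e^{0.5100}) = 0.3752
P_2 = 1/(1+e^{1.8400}) = 0.1371
P_3 = 1/(1+e^{-0.9900}) = 0.7291
E[score] = 0.3752 + 0.1371 + 0.7291 = 1.2413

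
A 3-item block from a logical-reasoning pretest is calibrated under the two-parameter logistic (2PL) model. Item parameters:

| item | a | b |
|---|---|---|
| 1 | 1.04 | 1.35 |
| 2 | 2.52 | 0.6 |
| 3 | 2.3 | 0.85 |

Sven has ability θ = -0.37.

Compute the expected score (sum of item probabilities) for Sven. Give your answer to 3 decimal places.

0.280

P(θ) = 1 / (1 + exp(−a(θ − b)))
P_1 = 1/(1+e^{1.7888}) = 0.1432
P_2 = 1/(1+e^{2.4444}) = 0.0798
P_3 = 1/(1+e^{2.8060}) = 0.0570
E[score] = 0.1432 + 0.0798 + 0.0570 = 0.2801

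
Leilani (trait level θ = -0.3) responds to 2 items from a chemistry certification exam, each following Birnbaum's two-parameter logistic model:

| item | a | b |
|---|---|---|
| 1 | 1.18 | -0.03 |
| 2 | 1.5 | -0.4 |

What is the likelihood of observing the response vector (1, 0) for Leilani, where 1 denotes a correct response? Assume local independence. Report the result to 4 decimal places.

0.1947

P(θ) = 1 / (1 + exp(−a(θ − b)))
P_1 = 1/(1+e^{0.3186}) = 0.4210
P_2 = 1/(1+e^{-0.1500}) = 0.5374
L = P_1 × (1−P_2) = 0.4210 × 0.4626 = 0.19475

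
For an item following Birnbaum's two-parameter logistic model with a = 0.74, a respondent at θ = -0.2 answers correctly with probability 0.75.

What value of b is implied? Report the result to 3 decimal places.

P(θ) = 1 / (1 + exp(−a(θ − b)))
logit(0.75) = ln(0.75/0.25) = 1.0986
b = θ − logit/(a) = -0.2 − 1.0986/0.7400 = -1.6846

-1.685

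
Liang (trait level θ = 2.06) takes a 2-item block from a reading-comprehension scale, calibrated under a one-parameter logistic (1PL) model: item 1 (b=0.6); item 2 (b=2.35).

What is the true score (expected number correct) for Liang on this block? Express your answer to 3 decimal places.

1.240

P(θ) = 1 / (1 + exp(−(θ − b)))
P_1 = 1/(1+e^{-1.4600}) = 0.8115
P_2 = 1/(1+e^{0.2900}) = 0.4280
E[score] = 0.8115 + 0.4280 = 1.2395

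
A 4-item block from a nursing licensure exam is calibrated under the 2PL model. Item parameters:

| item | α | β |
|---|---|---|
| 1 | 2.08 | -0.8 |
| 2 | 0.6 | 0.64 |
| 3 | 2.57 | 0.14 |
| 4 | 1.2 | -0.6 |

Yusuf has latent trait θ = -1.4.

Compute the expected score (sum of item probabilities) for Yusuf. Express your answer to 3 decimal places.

P(θ) = 1 / (1 + exp(−α(θ − β)))
P_1 = 1/(1+e^{1.2480}) = 0.2230
P_2 = 1/(1+e^{1.2240}) = 0.2272
P_3 = 1/(1+e^{3.9578}) = 0.0187
P_4 = 1/(1+e^{0.9600}) = 0.2769
E[score] = 0.2230 + 0.2272 + 0.0187 + 0.2769 = 0.7459

0.746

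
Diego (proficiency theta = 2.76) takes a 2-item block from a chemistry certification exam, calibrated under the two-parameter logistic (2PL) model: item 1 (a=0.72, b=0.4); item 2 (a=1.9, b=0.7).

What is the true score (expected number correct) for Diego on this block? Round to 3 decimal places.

1.826

P(theta) = 1 / (1 + exp(−a(theta − b)))
P_1 = 1/(1+e^{-1.6992}) = 0.8454
P_2 = 1/(1+e^{-3.9140}) = 0.9804
E[score] = 0.8454 + 0.9804 = 1.8259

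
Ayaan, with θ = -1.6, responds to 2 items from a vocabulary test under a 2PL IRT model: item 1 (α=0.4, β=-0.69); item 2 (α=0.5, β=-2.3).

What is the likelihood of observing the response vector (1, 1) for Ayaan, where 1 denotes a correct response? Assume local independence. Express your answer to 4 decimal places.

P(θ) = 1 / (1 + exp(−α(θ − β)))
P_1 = 1/(1+e^{0.3640}) = 0.4100
P_2 = 1/(1+e^{-0.3500}) = 0.5866
L = P_1 × P_2 = 0.4100 × 0.5866 = 0.24051

0.2405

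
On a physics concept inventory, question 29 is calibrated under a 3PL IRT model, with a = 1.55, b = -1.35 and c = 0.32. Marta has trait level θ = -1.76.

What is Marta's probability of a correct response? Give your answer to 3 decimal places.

0.555

P(θ) = c + (1 − c) · 1 / (1 + exp(−a(θ − b)))
Exponent: 1.55 × (-1.76 − (-1.35)) = -0.6355
1/(1 + e^{0.6355}) = 0.3463
P = 0.32 + 0.68 × 0.3463 = 0.5555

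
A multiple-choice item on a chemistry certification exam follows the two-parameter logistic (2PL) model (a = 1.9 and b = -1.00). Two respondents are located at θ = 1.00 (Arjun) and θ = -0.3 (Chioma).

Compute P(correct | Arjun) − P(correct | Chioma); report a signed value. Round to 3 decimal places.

P(θ) = 1 / (1 + exp(−a(θ − b)))
P(Arjun) = 0.9781  [exponent 3.8000]
P(Chioma) = 0.7908  [exponent 1.3300]
Difference = 0.9781 − 0.7908 = 0.1873

0.187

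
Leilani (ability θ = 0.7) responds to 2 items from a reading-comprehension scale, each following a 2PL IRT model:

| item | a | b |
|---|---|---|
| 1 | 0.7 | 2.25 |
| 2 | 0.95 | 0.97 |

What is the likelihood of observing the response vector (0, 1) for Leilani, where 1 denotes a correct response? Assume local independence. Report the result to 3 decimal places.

P(θ) = 1 / (1 + exp(−a(θ − b)))
P_1 = 1/(1+e^{1.0850}) = 0.2526
P_2 = 1/(1+e^{0.2565}) = 0.4362
L = (1−P_1) × P_2 = 0.7474 × 0.4362 = 0.32605

0.326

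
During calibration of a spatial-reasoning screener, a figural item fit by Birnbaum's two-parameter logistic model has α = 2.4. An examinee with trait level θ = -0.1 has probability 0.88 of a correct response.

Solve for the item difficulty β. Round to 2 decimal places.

P(θ) = 1 / (1 + exp(−α(θ − β)))
logit(0.88) = ln(0.88/0.12) = 1.9924
β = θ − logit/(α) = -0.1 − 1.9924/2.4000 = -0.9302

-0.93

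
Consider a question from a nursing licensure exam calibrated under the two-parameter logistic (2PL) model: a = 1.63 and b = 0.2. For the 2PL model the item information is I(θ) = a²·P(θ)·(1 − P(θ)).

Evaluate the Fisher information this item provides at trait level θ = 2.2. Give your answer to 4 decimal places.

P = 1/(1+e^{-3.2600}) = 0.9630
P(1−P) = 0.9630 × 0.0370 = 0.0356
I = a² × P(1−P) = 1.63² × 0.0356 = 0.09459

0.0946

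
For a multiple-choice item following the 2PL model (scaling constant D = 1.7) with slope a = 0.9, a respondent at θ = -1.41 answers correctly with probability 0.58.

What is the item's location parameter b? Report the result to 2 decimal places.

P(θ) = 1 / (1 + exp(−D·a(θ − b)))
logit(0.58) = ln(0.58/0.42) = 0.3228
b = θ − logit/(1.7·a) = -1.41 − 0.3228/1.5300 = -1.6210

-1.62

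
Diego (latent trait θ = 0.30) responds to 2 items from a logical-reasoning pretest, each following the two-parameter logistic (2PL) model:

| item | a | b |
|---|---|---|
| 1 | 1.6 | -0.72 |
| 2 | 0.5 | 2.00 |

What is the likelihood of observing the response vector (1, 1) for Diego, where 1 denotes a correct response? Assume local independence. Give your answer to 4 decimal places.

0.2505

P(θ) = 1 / (1 + exp(−a(θ − b)))
P_1 = 1/(1+e^{-1.6320}) = 0.8364
P_2 = 1/(1+e^{0.8500}) = 0.2994
L = P_1 × P_2 = 0.8364 × 0.2994 = 0.25046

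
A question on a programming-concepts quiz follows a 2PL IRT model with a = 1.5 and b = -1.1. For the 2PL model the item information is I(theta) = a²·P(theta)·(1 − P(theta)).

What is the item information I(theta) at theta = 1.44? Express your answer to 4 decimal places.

0.0477

P = 1/(1+e^{-3.8100}) = 0.9783
P(1−P) = 0.9783 × 0.0217 = 0.0212
I = a² × P(1−P) = 1.5² × 0.0212 = 0.04770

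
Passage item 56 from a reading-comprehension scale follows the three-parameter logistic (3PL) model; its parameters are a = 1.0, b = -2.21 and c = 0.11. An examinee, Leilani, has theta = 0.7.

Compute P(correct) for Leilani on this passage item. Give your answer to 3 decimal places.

P(theta) = c + (1 − c) · 1 / (1 + exp(−a(theta − b)))
Exponent: 1.0 × (0.7 − (-2.21)) = 2.9100
1/(1 + e^{-2.9100}) = 0.9483
P = 0.11 + 0.89 × 0.9483 = 0.9540

0.954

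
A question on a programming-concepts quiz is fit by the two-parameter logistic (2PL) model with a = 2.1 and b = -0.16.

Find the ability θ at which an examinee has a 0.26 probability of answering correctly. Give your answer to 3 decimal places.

P(θ) = 1 / (1 + exp(−a(θ − b)))
logit = ln(0.2600/0.7400) = -1.0460
θ = b + logit/(a) = -0.16 + (-1.0460)/2.1000 = -0.6581

-0.658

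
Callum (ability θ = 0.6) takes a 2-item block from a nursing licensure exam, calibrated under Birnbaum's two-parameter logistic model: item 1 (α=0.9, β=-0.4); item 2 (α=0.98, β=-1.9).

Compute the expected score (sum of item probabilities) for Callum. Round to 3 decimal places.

1.632

P(θ) = 1 / (1 + exp(−α(θ − β)))
P_1 = 1/(1+e^{-0.9000}) = 0.7109
P_2 = 1/(1+e^{-2.4500}) = 0.9206
E[score] = 0.7109 + 0.9206 = 1.6315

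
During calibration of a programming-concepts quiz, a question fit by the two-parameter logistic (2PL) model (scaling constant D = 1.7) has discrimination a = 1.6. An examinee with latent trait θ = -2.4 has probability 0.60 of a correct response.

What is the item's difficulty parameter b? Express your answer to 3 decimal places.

P(θ) = 1 / (1 + exp(−D·a(θ − b)))
logit(0.60) = ln(0.60/0.40) = 0.4055
b = θ − logit/(1.7·a) = -2.4 − 0.4055/2.7200 = -2.5491

-2.549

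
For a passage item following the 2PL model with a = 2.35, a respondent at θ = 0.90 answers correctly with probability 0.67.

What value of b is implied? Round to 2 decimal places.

0.60

P(θ) = 1 / (1 + exp(−a(θ − b)))
logit(0.67) = ln(0.67/0.33) = 0.7082
b = θ − logit/(a) = 0.90 − 0.7082/2.3500 = 0.5986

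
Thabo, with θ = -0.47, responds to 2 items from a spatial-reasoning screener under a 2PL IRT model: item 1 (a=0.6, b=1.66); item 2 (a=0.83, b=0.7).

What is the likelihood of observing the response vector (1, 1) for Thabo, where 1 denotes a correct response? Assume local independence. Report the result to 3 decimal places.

0.060

P(θ) = 1 / (1 + exp(−a(θ − b)))
P_1 = 1/(1+e^{1.2780}) = 0.2179
P_2 = 1/(1+e^{0.9711}) = 0.2747
L = P_1 × P_2 = 0.2179 × 0.2747 = 0.05985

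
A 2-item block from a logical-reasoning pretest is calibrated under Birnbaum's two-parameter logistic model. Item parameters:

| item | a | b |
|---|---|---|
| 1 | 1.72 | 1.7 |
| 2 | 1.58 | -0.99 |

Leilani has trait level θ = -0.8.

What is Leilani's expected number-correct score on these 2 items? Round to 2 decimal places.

0.59

P(θ) = 1 / (1 + exp(−a(θ − b)))
P_1 = 1/(1+e^{4.3000}) = 0.0134
P_2 = 1/(1+e^{-0.3002}) = 0.5745
E[score] = 0.0134 + 0.5745 = 0.5879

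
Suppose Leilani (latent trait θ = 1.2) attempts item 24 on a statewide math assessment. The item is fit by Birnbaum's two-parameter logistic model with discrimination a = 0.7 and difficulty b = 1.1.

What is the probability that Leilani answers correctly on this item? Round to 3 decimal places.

0.517

P(θ) = 1 / (1 + exp(−a(θ − b)))
Exponent: 0.7 × (1.2 − 1.1) = 0.0700
1/(1 + e^{-0.0700}) = 0.5175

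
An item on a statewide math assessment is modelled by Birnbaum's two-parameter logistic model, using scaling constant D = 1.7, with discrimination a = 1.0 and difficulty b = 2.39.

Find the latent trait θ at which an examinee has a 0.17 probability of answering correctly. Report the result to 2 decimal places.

P(θ) = 1 / (1 + exp(−D·a(θ − b)))
logit = ln(0.1700/0.8300) = -1.5856
θ = b + logit/(1.7·a) = 2.39 + (-1.5856)/1.7000 = 1.4573

1.46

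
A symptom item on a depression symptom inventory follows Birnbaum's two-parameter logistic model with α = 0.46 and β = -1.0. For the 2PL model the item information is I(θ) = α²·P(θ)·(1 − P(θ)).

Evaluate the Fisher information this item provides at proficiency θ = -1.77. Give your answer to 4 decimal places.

0.0513

P = 1/(1+e^{0.3542}) = 0.4124
P(1−P) = 0.4124 × 0.5876 = 0.2423
I = α² × P(1−P) = 0.46² × 0.2423 = 0.05127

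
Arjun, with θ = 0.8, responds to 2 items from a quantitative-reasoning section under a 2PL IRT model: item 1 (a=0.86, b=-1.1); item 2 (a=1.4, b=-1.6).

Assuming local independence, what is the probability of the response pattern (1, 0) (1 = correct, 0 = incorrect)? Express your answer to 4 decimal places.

0.0281

P(θ) = 1 / (1 + exp(−a(θ − b)))
P_1 = 1/(1+e^{-1.6340}) = 0.8367
P_2 = 1/(1+e^{-3.3600}) = 0.9664
L = P_1 × (1−P_2) = 0.8367 × 0.0336 = 0.02809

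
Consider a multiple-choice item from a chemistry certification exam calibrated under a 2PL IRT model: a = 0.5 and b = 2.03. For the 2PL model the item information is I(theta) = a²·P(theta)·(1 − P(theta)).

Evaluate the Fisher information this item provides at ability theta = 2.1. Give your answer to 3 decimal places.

0.062

P = 1/(1+e^{-0.0350}) = 0.5087
P(1−P) = 0.5087 × 0.4913 = 0.2499
I = a² × P(1−P) = 0.5² × 0.2499 = 0.06248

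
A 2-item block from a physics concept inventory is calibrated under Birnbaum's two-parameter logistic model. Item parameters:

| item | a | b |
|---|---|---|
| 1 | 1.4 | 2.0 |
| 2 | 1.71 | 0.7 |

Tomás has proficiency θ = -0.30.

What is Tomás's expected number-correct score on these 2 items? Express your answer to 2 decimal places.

P(θ) = 1 / (1 + exp(−a(θ − b)))
P_1 = 1/(1+e^{3.2200}) = 0.0384
P_2 = 1/(1+e^{1.7100}) = 0.1532
E[score] = 0.0384 + 0.1532 = 0.1916

0.19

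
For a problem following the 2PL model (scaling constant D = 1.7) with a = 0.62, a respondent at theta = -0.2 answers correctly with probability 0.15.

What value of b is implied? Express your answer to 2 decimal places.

1.45

P(theta) = 1 / (1 + exp(−D·a(theta − b)))
logit(0.15) = ln(0.15/0.85) = -1.7346
b = theta − logit/(1.7·a) = -0.2 − (-1.7346)/1.0540 = 1.4457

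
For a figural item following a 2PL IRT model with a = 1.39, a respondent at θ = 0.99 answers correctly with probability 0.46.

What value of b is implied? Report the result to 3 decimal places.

P(θ) = 1 / (1 + exp(−a(θ − b)))
logit(0.46) = ln(0.46/0.54) = -0.1603
b = θ − logit/(a) = 0.99 − (-0.1603)/1.3900 = 1.1054

1.105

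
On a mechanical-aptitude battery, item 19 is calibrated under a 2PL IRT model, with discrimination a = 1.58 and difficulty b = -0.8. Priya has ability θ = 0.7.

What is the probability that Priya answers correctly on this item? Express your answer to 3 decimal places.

0.915

P(θ) = 1 / (1 + exp(−a(θ − b)))
Exponent: 1.58 × (0.7 − (-0.8)) = 2.3700
1/(1 + e^{-2.3700}) = 0.9145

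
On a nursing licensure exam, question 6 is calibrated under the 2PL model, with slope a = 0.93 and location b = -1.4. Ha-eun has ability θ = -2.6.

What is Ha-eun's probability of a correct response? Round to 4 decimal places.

0.2468

P(θ) = 1 / (1 + exp(−a(θ − b)))
Exponent: 0.93 × (-2.6 − (-1.4)) = -1.1160
1/(1 + e^{1.1160}) = 0.2468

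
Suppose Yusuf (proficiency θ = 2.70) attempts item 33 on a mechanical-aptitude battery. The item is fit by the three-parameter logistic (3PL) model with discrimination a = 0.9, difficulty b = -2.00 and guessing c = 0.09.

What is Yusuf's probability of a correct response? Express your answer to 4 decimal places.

P(θ) = c + (1 − c) · 1 / (1 + exp(−a(θ − b)))
Exponent: 0.9 × (2.70 − (-2.00)) = 4.2300
1/(1 + e^{-4.2300}) = 0.9857
P = 0.09 + 0.91 × 0.9857 = 0.9869

0.9869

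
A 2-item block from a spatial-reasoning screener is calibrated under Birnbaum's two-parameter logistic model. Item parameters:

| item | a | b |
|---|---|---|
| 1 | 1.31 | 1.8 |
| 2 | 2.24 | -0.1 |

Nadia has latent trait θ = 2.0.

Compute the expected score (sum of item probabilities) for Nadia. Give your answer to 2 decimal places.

P(θ) = 1 / (1 + exp(−a(θ − b)))
P_1 = 1/(1+e^{-0.2620}) = 0.5651
P_2 = 1/(1+e^{-4.7040}) = 0.9910
E[score] = 0.5651 + 0.9910 = 1.5562

1.56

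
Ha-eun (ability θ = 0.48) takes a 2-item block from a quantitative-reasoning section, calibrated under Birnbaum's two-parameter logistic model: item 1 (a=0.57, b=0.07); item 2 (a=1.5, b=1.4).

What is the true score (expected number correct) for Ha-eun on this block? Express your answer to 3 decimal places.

P(θ) = 1 / (1 + exp(−a(θ − b)))
P_1 = 1/(1+e^{-0.2337}) = 0.5582
P_2 = 1/(1+e^{1.3800}) = 0.2010
E[score] = 0.5582 + 0.2010 = 0.7592

0.759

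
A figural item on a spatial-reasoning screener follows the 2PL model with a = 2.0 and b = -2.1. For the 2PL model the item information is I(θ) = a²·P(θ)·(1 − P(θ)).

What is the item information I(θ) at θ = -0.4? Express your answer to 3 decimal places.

P = 1/(1+e^{-3.4000}) = 0.9677
P(1−P) = 0.9677 × 0.0323 = 0.0313
I = a² × P(1−P) = 2.0² × 0.0313 = 0.12501

0.125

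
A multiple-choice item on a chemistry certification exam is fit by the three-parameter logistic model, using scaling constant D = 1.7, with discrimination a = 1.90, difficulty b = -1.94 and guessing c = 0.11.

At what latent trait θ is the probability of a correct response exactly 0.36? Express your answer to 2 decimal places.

-2.23

P(θ) = c + (1 − c) · 1 / (1 + exp(−D·a(θ − b)))
Remove guessing floor: (0.36 − 0.11)/(1 − 0.11) = 0.2809
logit = ln(0.2809/0.7191) = -0.9400
θ = b + logit/(1.7·a) = -1.94 + (-0.9400)/3.2300 = -2.2310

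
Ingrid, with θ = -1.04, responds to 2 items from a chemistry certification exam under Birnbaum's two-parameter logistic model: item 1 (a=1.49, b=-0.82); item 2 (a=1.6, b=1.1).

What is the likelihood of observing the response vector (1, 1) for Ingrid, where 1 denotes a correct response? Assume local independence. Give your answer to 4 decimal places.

P(θ) = 1 / (1 + exp(−a(θ − b)))
P_1 = 1/(1+e^{0.3278}) = 0.4188
P_2 = 1/(1+e^{3.4240}) = 0.0316
L = P_1 × P_2 = 0.4188 × 0.0316 = 0.01321

0.0132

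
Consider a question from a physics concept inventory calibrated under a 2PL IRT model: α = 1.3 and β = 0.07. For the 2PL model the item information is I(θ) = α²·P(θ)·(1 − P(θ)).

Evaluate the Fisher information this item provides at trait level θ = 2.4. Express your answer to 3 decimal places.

P = 1/(1+e^{-3.0290}) = 0.9539
P(1−P) = 0.9539 × 0.0461 = 0.0440
I = α² × P(1−P) = 1.3² × 0.0440 = 0.07437

0.074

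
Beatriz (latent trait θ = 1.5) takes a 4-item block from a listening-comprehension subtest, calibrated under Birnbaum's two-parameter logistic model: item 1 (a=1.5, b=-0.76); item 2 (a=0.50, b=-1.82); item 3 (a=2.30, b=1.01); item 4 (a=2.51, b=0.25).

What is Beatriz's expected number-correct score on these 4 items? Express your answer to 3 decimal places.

3.521

P(θ) = 1 / (1 + exp(−a(θ − b)))
P_1 = 1/(1+e^{-3.3900}) = 0.9674
P_2 = 1/(1+e^{-1.6600}) = 0.8402
P_3 = 1/(1+e^{-1.1270}) = 0.7553
P_4 = 1/(1+e^{-3.1375}) = 0.9584
E[score] = 0.9674 + 0.8402 + 0.7553 + 0.9584 = 3.5213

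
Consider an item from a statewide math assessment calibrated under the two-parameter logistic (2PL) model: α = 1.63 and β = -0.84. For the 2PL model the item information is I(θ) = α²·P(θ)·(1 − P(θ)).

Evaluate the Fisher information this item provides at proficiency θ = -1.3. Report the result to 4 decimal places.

0.5790

P = 1/(1+e^{0.7498}) = 0.3209
P(1−P) = 0.3209 × 0.6791 = 0.2179
I = α² × P(1−P) = 1.63² × 0.2179 = 0.57897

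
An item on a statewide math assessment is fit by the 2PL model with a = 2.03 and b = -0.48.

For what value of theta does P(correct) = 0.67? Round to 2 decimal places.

P(theta) = 1 / (1 + exp(−a(theta − b)))
logit = ln(0.6700/0.3300) = 0.7082
theta = b + logit/(a) = -0.48 + 0.7082/2.0300 = -0.1311

-0.13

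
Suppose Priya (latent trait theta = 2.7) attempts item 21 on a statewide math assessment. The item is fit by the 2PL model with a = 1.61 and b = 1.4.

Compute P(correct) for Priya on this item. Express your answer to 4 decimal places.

0.8902

P(theta) = 1 / (1 + exp(−a(theta − b)))
Exponent: 1.61 × (2.7 − 1.4) = 2.0930
1/(1 + e^{-2.0930}) = 0.8902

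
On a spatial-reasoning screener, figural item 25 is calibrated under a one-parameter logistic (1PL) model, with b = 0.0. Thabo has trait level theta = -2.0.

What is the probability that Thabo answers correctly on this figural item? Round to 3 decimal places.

0.119

P(theta) = 1 / (1 + exp(−(theta − b)))
Exponent: (-2.0 − 0.0) = -2.0000
1/(1 + e^{2.0000}) = 0.1192
P = 0.1192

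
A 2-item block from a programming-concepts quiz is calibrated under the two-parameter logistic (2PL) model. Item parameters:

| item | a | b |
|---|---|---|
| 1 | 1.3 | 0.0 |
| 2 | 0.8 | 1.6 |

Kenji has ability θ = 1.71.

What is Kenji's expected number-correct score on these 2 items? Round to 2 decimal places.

1.42

P(θ) = 1 / (1 + exp(−a(θ − b)))
P_1 = 1/(1+e^{-2.2230}) = 0.9023
P_2 = 1/(1+e^{-0.0880}) = 0.5220
E[score] = 0.9023 + 0.5220 = 1.4243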